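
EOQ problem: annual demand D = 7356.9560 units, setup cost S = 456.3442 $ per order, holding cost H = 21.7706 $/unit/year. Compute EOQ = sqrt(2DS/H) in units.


2*D*S = 2 * 7356.9560 * 456.3442 = 6714608.4005
2*D*S/H = 308425.5097
EOQ = sqrt(308425.5097) = 555.3607

555.3607 units


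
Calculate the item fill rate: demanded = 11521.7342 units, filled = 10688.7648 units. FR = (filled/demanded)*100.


FR = 10688.7648 / 11521.7342 * 100 = 92.7705

92.7705%


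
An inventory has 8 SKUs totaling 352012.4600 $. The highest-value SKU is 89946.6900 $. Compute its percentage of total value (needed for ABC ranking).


Top item = 89946.6900
Total = 352012.4600
Percentage = 89946.6900 / 352012.4600 * 100 = 25.5521

25.5521%


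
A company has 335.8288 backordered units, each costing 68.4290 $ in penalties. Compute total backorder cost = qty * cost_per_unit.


Total = 335.8288 * 68.4290 = 22980.4290

22980.4290 $


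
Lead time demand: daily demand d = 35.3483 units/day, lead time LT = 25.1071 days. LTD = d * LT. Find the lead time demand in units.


LTD = 35.3483 * 25.1071 = 887.4933

887.4933 units


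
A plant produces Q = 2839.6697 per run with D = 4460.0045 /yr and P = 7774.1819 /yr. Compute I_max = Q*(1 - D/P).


D/P = 0.5737
1 - D/P = 0.4263
I_max = 2839.6697 * 0.4263 = 1210.5671

1210.5671 units


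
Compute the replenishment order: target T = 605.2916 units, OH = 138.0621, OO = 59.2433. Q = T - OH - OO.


Inventory position = OH + OO = 138.0621 + 59.2433 = 197.3054
Q = 605.2916 - 197.3054 = 407.9862

407.9862 units


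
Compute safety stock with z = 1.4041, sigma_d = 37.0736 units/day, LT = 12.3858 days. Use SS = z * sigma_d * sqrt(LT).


sqrt(LT) = sqrt(12.3858) = 3.5193
SS = 1.4041 * 37.0736 * 3.5193 = 183.1997

183.1997 units


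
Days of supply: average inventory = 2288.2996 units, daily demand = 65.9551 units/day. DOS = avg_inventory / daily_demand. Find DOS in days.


DOS = 2288.2996 / 65.9551 = 34.6948

34.6948 days


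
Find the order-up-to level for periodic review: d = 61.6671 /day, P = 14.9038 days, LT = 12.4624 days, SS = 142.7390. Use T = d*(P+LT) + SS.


P + LT = 27.3662
d*(P+LT) = 61.6671 * 27.3662 = 1687.5942
T = 1687.5942 + 142.7390 = 1830.3332

1830.3332 units


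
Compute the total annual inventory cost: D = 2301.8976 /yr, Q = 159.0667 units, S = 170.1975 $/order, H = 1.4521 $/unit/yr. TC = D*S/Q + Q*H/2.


Ordering cost = D*S/Q = 2462.9744
Holding cost = Q*H/2 = 115.4904
TC = 2462.9744 + 115.4904 = 2578.4648

2578.4648 $/yr


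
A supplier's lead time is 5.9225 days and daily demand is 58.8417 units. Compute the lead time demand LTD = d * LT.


LTD = 58.8417 * 5.9225 = 348.4900

348.4900 units


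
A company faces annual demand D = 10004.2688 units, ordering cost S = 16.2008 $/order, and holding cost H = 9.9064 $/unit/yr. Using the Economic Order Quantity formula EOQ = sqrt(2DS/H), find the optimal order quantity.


2*D*S = 2 * 10004.2688 * 16.2008 = 324154.3160
2*D*S/H = 32721.7068
EOQ = sqrt(32721.7068) = 180.8914

180.8914 units


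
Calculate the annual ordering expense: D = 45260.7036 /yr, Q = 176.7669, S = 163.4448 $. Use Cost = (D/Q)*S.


Number of orders = D/Q = 256.0474
Cost = 256.0474 * 163.4448 = 41849.6146

41849.6146 $/yr


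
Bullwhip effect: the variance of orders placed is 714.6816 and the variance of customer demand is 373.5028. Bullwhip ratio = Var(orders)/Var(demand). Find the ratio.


BW = 714.6816 / 373.5028 = 1.9135

1.9135


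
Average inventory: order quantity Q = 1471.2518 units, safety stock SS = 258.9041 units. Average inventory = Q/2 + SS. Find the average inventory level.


Q/2 = 735.6259
Avg = 735.6259 + 258.9041 = 994.5300

994.5300 units


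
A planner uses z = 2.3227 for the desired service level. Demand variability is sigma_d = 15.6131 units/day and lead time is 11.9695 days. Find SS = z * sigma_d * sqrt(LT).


sqrt(LT) = sqrt(11.9695) = 3.4597
SS = 2.3227 * 15.6131 * 3.4597 = 125.4643

125.4643 units


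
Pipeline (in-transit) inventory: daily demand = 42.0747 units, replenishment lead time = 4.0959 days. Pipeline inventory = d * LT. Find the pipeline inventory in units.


Pipeline = 42.0747 * 4.0959 = 172.3338

172.3338 units


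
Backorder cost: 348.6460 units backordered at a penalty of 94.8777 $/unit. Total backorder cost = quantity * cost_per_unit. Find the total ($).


Total = 348.6460 * 94.8777 = 33078.7306

33078.7306 $


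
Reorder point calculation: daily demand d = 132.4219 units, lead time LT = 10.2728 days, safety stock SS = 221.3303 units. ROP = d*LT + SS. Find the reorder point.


d*LT = 132.4219 * 10.2728 = 1360.3437
ROP = 1360.3437 + 221.3303 = 1581.6740

1581.6740 units


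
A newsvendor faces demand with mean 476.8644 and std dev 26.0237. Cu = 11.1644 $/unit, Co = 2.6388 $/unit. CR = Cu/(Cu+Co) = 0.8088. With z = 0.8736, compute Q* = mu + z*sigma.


CR = Cu/(Cu+Co) = 11.1644/(11.1644+2.6388) = 0.8088
z = 0.8736
Q* = 476.8644 + 0.8736 * 26.0237 = 499.5987

499.5987 units


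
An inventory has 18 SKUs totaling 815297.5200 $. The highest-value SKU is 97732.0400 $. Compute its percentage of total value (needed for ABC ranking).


Top item = 97732.0400
Total = 815297.5200
Percentage = 97732.0400 / 815297.5200 * 100 = 11.9873

11.9873%


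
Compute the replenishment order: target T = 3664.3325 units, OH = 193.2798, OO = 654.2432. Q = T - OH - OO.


Inventory position = OH + OO = 193.2798 + 654.2432 = 847.5230
Q = 3664.3325 - 847.5230 = 2816.8095

2816.8095 units


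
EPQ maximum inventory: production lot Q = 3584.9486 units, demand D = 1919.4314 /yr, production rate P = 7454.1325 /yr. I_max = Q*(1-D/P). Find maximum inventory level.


D/P = 0.2575
1 - D/P = 0.7425
I_max = 3584.9486 * 0.7425 = 2661.8280

2661.8280 units


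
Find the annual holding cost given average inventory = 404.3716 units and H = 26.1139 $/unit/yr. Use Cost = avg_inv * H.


Cost = 404.3716 * 26.1139 = 10559.7195

10559.7195 $/yr


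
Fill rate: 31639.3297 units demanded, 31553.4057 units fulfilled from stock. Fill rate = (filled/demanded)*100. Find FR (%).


FR = 31553.4057 / 31639.3297 * 100 = 99.7284

99.7284%


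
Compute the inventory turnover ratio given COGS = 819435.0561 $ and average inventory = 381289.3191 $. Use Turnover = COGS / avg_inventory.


Turnover = 819435.0561 / 381289.3191 = 2.1491

2.1491


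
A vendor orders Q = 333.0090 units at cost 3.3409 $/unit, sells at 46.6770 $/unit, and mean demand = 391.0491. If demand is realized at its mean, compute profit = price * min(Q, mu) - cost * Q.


Sales at mu = min(333.0090, 391.0491) = 333.0090
Revenue = 46.6770 * 333.0090 = 15543.8611
Total cost = 3.3409 * 333.0090 = 1112.5498
Profit = 15543.8611 - 1112.5498 = 14431.3113

14431.3113 $


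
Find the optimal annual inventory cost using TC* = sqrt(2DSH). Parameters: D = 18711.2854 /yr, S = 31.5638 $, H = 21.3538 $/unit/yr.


2*D*S*H = 25223077.3881
TC* = sqrt(25223077.3881) = 5022.2582

5022.2582 $/yr


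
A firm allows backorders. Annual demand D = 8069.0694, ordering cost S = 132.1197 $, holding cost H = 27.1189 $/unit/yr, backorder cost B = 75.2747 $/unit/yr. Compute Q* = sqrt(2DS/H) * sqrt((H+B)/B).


sqrt(2DS/H) = 280.3977
sqrt((H+B)/B) = 1.1663
Q* = 280.3977 * 1.1663 = 327.0291

327.0291 units


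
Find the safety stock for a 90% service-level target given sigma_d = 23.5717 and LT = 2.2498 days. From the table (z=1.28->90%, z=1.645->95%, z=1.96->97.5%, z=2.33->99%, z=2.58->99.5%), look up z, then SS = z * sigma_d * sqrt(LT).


From the table, SL = 90% corresponds to z = 1.28
sqrt(LT) = sqrt(2.2498) = 1.4999
SS = 1.28 * 23.5717 * 1.4999 = 45.2557

45.2557 units


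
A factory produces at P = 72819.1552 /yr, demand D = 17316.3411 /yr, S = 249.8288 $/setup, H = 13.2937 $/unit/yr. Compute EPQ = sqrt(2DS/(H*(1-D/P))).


1 - D/P = 1 - 0.2378 = 0.7622
H*(1-D/P) = 10.1325
2DS = 8652241.4348
EPQ = sqrt(853912.5350) = 924.0739

924.0739 units


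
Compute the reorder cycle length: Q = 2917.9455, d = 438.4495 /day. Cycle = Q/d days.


Cycle = 2917.9455 / 438.4495 = 6.6551

6.6551 days


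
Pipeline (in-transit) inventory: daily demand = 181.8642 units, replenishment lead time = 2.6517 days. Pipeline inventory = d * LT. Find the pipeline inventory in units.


Pipeline = 181.8642 * 2.6517 = 482.2493

482.2493 units


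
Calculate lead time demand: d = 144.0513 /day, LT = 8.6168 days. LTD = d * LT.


LTD = 144.0513 * 8.6168 = 1241.2612

1241.2612 units


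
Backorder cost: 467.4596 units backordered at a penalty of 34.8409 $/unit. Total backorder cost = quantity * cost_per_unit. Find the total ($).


Total = 467.4596 * 34.8409 = 16286.7132

16286.7132 $


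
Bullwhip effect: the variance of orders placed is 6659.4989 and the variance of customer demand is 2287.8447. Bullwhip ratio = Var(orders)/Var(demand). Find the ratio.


BW = 6659.4989 / 2287.8447 = 2.9108

2.9108


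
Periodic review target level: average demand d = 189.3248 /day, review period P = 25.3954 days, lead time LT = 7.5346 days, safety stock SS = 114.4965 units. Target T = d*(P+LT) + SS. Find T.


P + LT = 32.9300
d*(P+LT) = 189.3248 * 32.9300 = 6234.4657
T = 6234.4657 + 114.4965 = 6348.9622

6348.9622 units


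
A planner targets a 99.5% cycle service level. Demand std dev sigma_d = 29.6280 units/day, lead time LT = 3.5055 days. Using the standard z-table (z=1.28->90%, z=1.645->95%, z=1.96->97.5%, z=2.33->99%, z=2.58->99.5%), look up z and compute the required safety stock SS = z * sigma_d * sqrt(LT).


From the table, SL = 99.5% corresponds to z = 2.58
sqrt(LT) = sqrt(3.5055) = 1.8723
SS = 2.58 * 29.6280 * 1.8723 = 143.1189

143.1189 units


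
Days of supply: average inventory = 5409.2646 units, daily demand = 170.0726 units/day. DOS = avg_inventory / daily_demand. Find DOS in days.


DOS = 5409.2646 / 170.0726 = 31.8056

31.8056 days


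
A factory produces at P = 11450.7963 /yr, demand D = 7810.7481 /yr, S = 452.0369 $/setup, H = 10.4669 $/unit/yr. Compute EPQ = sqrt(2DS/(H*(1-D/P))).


1 - D/P = 1 - 0.6821 = 0.3179
H*(1-D/P) = 3.3273
2DS = 7061492.7156
EPQ = sqrt(2122301.0799) = 1456.8120

1456.8120 units


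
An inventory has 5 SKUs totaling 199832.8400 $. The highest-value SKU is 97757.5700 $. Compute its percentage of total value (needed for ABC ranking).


Top item = 97757.5700
Total = 199832.8400
Percentage = 97757.5700 / 199832.8400 * 100 = 48.9197

48.9197%


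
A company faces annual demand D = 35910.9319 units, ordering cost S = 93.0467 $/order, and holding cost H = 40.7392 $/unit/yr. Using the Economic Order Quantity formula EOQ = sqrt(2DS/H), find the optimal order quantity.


2*D*S = 2 * 35910.9319 * 93.0467 = 6682787.4144
2*D*S/H = 164038.2583
EOQ = sqrt(164038.2583) = 405.0164

405.0164 units


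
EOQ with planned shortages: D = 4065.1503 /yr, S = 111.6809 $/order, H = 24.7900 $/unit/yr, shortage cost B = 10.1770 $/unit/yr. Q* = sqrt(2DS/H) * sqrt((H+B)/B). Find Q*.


sqrt(2DS/H) = 191.3835
sqrt((H+B)/B) = 1.8536
Q* = 191.3835 * 1.8536 = 354.7511

354.7511 units


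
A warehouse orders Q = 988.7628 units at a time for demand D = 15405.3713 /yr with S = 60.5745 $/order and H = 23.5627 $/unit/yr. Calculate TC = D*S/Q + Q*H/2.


Ordering cost = D*S/Q = 943.7781
Holding cost = Q*H/2 = 11648.9606
TC = 943.7781 + 11648.9606 = 12592.7387

12592.7387 $/yr


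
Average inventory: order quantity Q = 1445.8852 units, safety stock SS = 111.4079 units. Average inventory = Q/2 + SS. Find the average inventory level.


Q/2 = 722.9426
Avg = 722.9426 + 111.4079 = 834.3505

834.3505 units


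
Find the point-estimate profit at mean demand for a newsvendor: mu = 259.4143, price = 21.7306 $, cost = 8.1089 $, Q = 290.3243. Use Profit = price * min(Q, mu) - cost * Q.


Sales at mu = min(290.3243, 259.4143) = 259.4143
Revenue = 21.7306 * 259.4143 = 5637.2284
Total cost = 8.1089 * 290.3243 = 2354.2107
Profit = 5637.2284 - 2354.2107 = 3283.0177

3283.0177 $


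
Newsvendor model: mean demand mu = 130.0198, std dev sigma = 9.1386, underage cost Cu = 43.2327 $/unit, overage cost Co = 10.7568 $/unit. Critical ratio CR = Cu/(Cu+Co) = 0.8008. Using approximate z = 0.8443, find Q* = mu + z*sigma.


CR = Cu/(Cu+Co) = 43.2327/(43.2327+10.7568) = 0.8008
z = 0.8443
Q* = 130.0198 + 0.8443 * 9.1386 = 137.7355

137.7355 units


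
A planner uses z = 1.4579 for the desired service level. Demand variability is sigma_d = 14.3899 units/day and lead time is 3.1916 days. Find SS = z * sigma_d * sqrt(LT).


sqrt(LT) = sqrt(3.1916) = 1.7865
SS = 1.4579 * 14.3899 * 1.7865 = 37.4792

37.4792 units


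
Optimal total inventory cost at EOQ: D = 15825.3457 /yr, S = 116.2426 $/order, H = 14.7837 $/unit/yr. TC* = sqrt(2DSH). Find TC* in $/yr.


2*D*S*H = 54391577.8838
TC* = sqrt(54391577.8838) = 7375.0646

7375.0646 $/yr


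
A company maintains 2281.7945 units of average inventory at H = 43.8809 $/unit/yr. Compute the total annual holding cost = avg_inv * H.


Cost = 2281.7945 * 43.8809 = 100127.1963

100127.1963 $/yr


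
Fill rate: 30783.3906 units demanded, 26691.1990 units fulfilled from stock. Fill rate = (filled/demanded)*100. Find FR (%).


FR = 26691.1990 / 30783.3906 * 100 = 86.7065

86.7065%


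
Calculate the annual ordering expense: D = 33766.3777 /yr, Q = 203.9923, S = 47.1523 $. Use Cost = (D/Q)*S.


Number of orders = D/Q = 165.5277
Cost = 165.5277 * 47.1523 = 7805.0121

7805.0121 $/yr


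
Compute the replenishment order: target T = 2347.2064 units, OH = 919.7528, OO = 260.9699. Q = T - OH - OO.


Inventory position = OH + OO = 919.7528 + 260.9699 = 1180.7227
Q = 2347.2064 - 1180.7227 = 1166.4837

1166.4837 units


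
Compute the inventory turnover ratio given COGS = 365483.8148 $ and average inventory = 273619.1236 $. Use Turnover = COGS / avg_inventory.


Turnover = 365483.8148 / 273619.1236 = 1.3357

1.3357


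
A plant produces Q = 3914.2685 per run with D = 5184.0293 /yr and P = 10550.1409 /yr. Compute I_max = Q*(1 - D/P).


D/P = 0.4914
1 - D/P = 0.5086
I_max = 3914.2685 * 0.5086 = 1990.9120

1990.9120 units


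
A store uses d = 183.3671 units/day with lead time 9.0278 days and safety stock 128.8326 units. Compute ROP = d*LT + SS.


d*LT = 183.3671 * 9.0278 = 1655.4015
ROP = 1655.4015 + 128.8326 = 1784.2341

1784.2341 units


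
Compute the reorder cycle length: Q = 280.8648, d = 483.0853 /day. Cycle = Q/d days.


Cycle = 280.8648 / 483.0853 = 0.5814

0.5814 days


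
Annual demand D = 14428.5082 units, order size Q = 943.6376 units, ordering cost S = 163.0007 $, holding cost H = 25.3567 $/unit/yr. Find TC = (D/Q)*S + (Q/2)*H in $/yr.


Ordering cost = D*S/Q = 2492.3307
Holding cost = Q*H/2 = 11963.7678
TC = 2492.3307 + 11963.7678 = 14456.0984

14456.0984 $/yr


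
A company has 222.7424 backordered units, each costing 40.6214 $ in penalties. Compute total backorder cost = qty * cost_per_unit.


Total = 222.7424 * 40.6214 = 9048.1081

9048.1081 $


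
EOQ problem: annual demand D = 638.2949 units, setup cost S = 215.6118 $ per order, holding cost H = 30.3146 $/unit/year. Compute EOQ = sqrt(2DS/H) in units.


2*D*S = 2 * 638.2949 * 215.6118 = 275247.8246
2*D*S/H = 9079.7116
EOQ = sqrt(9079.7116) = 95.2875

95.2875 units


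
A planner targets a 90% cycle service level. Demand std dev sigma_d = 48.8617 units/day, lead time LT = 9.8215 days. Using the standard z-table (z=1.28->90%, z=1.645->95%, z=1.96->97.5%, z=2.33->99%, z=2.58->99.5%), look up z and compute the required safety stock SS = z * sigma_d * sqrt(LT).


From the table, SL = 90% corresponds to z = 1.28
sqrt(LT) = sqrt(9.8215) = 3.1339
SS = 1.28 * 48.8617 * 3.1339 = 196.0051

196.0051 units


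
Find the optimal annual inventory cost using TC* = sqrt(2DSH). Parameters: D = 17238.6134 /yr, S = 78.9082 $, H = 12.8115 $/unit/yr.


2*D*S*H = 34854145.7825
TC* = sqrt(34854145.7825) = 5903.7400

5903.7400 $/yr


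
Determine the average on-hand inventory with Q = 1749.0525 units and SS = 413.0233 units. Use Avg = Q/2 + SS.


Q/2 = 874.5263
Avg = 874.5263 + 413.0233 = 1287.5495

1287.5495 units


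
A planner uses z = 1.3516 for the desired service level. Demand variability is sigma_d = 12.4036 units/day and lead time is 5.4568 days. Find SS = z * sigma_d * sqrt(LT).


sqrt(LT) = sqrt(5.4568) = 2.3360
SS = 1.3516 * 12.4036 * 2.3360 = 39.1620

39.1620 units


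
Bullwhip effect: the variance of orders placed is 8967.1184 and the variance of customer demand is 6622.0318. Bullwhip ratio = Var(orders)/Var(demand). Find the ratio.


BW = 8967.1184 / 6622.0318 = 1.3541

1.3541


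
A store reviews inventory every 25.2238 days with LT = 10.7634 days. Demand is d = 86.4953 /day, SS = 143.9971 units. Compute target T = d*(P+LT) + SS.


P + LT = 35.9872
d*(P+LT) = 86.4953 * 35.9872 = 3112.7237
T = 3112.7237 + 143.9971 = 3256.7208

3256.7208 units


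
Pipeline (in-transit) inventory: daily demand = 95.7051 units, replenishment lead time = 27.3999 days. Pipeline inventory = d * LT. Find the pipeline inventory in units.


Pipeline = 95.7051 * 27.3999 = 2622.3102

2622.3102 units


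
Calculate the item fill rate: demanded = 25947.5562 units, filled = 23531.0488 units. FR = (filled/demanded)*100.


FR = 23531.0488 / 25947.5562 * 100 = 90.6870

90.6870%


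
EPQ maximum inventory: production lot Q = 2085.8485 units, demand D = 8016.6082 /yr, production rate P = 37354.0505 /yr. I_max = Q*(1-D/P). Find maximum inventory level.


D/P = 0.2146
1 - D/P = 0.7854
I_max = 2085.8485 * 0.7854 = 1638.2015

1638.2015 units


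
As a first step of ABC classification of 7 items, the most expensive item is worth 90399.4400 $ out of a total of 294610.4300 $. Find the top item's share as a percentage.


Top item = 90399.4400
Total = 294610.4300
Percentage = 90399.4400 / 294610.4300 * 100 = 30.6844

30.6844%


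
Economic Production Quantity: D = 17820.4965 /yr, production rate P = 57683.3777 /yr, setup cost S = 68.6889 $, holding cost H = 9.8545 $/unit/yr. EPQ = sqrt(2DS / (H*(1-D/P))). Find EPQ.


1 - D/P = 1 - 0.3089 = 0.6911
H*(1-D/P) = 6.8101
2DS = 2448140.6041
EPQ = sqrt(359487.4727) = 599.5727

599.5727 units


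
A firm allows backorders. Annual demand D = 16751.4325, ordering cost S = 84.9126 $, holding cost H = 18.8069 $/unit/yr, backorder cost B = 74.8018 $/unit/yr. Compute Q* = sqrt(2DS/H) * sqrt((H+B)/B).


sqrt(2DS/H) = 388.9273
sqrt((H+B)/B) = 1.1187
Q* = 388.9273 * 1.1187 = 435.0814

435.0814 units


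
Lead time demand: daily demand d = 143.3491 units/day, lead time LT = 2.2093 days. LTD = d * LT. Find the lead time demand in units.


LTD = 143.3491 * 2.2093 = 316.7012

316.7012 units


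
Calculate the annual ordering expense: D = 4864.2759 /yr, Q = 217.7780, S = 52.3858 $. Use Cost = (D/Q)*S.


Number of orders = D/Q = 22.3359
Cost = 22.3359 * 52.3858 = 1170.0860

1170.0860 $/yr


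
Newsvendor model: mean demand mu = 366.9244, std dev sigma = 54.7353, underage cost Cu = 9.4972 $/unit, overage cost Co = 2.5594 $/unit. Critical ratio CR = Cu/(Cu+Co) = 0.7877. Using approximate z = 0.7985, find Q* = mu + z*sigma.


CR = Cu/(Cu+Co) = 9.4972/(9.4972+2.5594) = 0.7877
z = 0.7985
Q* = 366.9244 + 0.7985 * 54.7353 = 410.6305

410.6305 units


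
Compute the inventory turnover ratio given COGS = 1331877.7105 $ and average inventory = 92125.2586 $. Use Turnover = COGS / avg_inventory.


Turnover = 1331877.7105 / 92125.2586 = 14.4572

14.4572


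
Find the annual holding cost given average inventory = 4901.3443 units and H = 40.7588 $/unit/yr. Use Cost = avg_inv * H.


Cost = 4901.3443 * 40.7588 = 199772.9121

199772.9121 $/yr


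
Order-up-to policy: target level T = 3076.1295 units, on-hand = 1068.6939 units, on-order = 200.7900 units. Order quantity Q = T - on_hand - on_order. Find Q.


Inventory position = OH + OO = 1068.6939 + 200.7900 = 1269.4839
Q = 3076.1295 - 1269.4839 = 1806.6456

1806.6456 units


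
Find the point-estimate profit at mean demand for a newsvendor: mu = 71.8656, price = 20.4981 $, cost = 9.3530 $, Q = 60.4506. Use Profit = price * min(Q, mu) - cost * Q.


Sales at mu = min(60.4506, 71.8656) = 60.4506
Revenue = 20.4981 * 60.4506 = 1239.1224
Total cost = 9.3530 * 60.4506 = 565.3945
Profit = 1239.1224 - 565.3945 = 673.7280

673.7280 $


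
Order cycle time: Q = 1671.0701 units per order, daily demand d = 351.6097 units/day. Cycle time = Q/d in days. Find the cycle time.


Cycle = 1671.0701 / 351.6097 = 4.7526

4.7526 days


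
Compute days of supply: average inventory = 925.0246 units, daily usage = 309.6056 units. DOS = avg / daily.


DOS = 925.0246 / 309.6056 = 2.9878

2.9878 days


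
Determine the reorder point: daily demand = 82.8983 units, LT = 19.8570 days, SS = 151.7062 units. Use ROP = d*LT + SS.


d*LT = 82.8983 * 19.8570 = 1646.1115
ROP = 1646.1115 + 151.7062 = 1797.8177

1797.8177 units


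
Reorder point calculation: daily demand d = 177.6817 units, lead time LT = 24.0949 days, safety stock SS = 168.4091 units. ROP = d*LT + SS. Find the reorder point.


d*LT = 177.6817 * 24.0949 = 4281.2228
ROP = 4281.2228 + 168.4091 = 4449.6319

4449.6319 units


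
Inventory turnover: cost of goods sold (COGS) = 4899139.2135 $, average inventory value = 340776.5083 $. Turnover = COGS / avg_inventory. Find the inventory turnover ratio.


Turnover = 4899139.2135 / 340776.5083 = 14.3764

14.3764


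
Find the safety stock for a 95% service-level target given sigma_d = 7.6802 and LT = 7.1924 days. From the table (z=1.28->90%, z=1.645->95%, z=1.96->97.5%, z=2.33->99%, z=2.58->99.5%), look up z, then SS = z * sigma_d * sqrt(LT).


From the table, SL = 95% corresponds to z = 1.645
sqrt(LT) = sqrt(7.1924) = 2.6819
SS = 1.645 * 7.6802 * 2.6819 = 33.8825

33.8825 units


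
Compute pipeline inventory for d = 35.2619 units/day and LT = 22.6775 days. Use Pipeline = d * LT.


Pipeline = 35.2619 * 22.6775 = 799.6517

799.6517 units


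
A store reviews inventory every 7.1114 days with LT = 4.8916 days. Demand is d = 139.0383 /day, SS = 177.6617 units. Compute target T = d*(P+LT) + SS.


P + LT = 12.0030
d*(P+LT) = 139.0383 * 12.0030 = 1668.8767
T = 1668.8767 + 177.6617 = 1846.5384

1846.5384 units


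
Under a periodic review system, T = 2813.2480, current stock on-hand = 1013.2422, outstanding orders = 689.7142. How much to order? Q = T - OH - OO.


Inventory position = OH + OO = 1013.2422 + 689.7142 = 1702.9564
Q = 2813.2480 - 1702.9564 = 1110.2916

1110.2916 units


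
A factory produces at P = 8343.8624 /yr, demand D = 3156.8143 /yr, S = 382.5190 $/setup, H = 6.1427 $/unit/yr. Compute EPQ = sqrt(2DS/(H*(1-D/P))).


1 - D/P = 1 - 0.3783 = 0.6217
H*(1-D/P) = 3.8187
2DS = 2415082.8984
EPQ = sqrt(632440.3863) = 795.2612

795.2612 units


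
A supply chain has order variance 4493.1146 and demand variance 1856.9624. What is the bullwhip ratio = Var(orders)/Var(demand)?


BW = 4493.1146 / 1856.9624 = 2.4196

2.4196


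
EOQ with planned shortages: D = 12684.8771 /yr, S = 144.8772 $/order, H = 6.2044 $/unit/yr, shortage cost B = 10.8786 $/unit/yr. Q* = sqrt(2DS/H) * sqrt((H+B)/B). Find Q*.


sqrt(2DS/H) = 769.6766
sqrt((H+B)/B) = 1.2531
Q* = 769.6766 * 1.2531 = 964.5035

964.5035 units


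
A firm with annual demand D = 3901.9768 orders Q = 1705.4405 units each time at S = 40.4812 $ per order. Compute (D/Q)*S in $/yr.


Number of orders = D/Q = 2.2880
Cost = 2.2880 * 40.4812 = 92.6193

92.6193 $/yr


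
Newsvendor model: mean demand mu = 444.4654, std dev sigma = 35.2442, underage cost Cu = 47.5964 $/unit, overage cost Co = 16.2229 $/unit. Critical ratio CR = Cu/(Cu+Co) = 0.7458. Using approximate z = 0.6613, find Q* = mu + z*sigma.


CR = Cu/(Cu+Co) = 47.5964/(47.5964+16.2229) = 0.7458
z = 0.6613
Q* = 444.4654 + 0.6613 * 35.2442 = 467.7724

467.7724 units


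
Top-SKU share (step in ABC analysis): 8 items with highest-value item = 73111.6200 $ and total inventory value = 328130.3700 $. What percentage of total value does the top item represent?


Top item = 73111.6200
Total = 328130.3700
Percentage = 73111.6200 / 328130.3700 * 100 = 22.2813

22.2813%


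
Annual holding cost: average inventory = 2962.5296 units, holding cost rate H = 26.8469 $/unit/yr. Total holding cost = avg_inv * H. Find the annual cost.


Cost = 2962.5296 * 26.8469 = 79534.7359

79534.7359 $/yr


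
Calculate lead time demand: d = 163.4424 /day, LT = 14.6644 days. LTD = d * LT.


LTD = 163.4424 * 14.6644 = 2396.7847

2396.7847 units


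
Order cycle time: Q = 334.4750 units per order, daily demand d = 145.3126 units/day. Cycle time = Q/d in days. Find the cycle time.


Cycle = 334.4750 / 145.3126 = 2.3018

2.3018 days


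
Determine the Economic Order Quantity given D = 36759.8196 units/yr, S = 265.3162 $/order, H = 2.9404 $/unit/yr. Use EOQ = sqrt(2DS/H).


2*D*S = 2 * 36759.8196 * 265.3162 = 19505951.2979
2*D*S/H = 6633774.7578
EOQ = sqrt(6633774.7578) = 2575.6115

2575.6115 units


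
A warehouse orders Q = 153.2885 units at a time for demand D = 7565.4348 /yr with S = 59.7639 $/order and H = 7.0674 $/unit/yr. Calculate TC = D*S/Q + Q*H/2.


Ordering cost = D*S/Q = 2949.6008
Holding cost = Q*H/2 = 541.6756
TC = 2949.6008 + 541.6756 = 3491.2764

3491.2764 $/yr


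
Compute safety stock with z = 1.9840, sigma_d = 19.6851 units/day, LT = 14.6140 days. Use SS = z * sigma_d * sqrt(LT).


sqrt(LT) = sqrt(14.6140) = 3.8228
SS = 1.9840 * 19.6851 * 3.8228 = 149.3014

149.3014 units


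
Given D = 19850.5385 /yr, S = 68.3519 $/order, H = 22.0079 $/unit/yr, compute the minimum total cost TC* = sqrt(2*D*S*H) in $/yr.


2*D*S*H = 59721606.7779
TC* = sqrt(59721606.7779) = 7727.9756

7727.9756 $/yr


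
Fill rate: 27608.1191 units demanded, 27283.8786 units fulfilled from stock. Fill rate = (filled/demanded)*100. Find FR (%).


FR = 27283.8786 / 27608.1191 * 100 = 98.8256

98.8256%


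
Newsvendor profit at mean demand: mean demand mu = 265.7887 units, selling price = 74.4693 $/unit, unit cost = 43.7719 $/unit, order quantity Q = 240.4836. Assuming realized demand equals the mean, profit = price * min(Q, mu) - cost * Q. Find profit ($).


Sales at mu = min(240.4836, 265.7887) = 240.4836
Revenue = 74.4693 * 240.4836 = 17908.6454
Total cost = 43.7719 * 240.4836 = 10526.4241
Profit = 17908.6454 - 10526.4241 = 7382.2213

7382.2213 $


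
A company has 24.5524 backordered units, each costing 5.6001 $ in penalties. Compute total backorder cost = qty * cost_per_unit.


Total = 24.5524 * 5.6001 = 137.4959

137.4959 $


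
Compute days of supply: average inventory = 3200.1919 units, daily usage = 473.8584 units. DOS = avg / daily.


DOS = 3200.1919 / 473.8584 = 6.7535

6.7535 days


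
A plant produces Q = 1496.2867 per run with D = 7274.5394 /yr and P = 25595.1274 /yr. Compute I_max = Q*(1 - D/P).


D/P = 0.2842
1 - D/P = 0.7158
I_max = 1496.2867 * 0.7158 = 1071.0184

1071.0184 units


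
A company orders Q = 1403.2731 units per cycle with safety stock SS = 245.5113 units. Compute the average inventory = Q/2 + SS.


Q/2 = 701.6366
Avg = 701.6366 + 245.5113 = 947.1479

947.1479 units


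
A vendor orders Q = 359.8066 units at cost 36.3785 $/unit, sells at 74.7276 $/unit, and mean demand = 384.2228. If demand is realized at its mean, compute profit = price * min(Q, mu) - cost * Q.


Sales at mu = min(359.8066, 384.2228) = 359.8066
Revenue = 74.7276 * 359.8066 = 26887.4837
Total cost = 36.3785 * 359.8066 = 13089.2244
Profit = 26887.4837 - 13089.2244 = 13798.2593

13798.2593 $


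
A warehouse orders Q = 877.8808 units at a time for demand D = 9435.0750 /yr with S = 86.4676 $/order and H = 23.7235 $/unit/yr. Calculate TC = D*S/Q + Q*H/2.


Ordering cost = D*S/Q = 929.3156
Holding cost = Q*H/2 = 10413.2026
TC = 929.3156 + 10413.2026 = 11342.5181

11342.5181 $/yr


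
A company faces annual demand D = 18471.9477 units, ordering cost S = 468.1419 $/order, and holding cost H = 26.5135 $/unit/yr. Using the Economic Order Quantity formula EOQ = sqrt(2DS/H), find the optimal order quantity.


2*D*S = 2 * 18471.9477 * 468.1419 = 17294985.3860
2*D*S/H = 652308.6498
EOQ = sqrt(652308.6498) = 807.6563

807.6563 units


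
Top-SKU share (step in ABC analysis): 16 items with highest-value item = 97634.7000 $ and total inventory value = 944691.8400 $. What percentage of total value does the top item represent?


Top item = 97634.7000
Total = 944691.8400
Percentage = 97634.7000 / 944691.8400 * 100 = 10.3351

10.3351%


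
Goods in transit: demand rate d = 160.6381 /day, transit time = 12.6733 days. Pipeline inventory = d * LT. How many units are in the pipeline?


Pipeline = 160.6381 * 12.6733 = 2035.8148

2035.8148 units


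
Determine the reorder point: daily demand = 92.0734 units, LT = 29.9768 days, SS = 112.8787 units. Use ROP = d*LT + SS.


d*LT = 92.0734 * 29.9768 = 2760.0659
ROP = 2760.0659 + 112.8787 = 2872.9446

2872.9446 units


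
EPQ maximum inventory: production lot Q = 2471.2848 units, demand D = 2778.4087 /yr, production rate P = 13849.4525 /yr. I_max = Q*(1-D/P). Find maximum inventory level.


D/P = 0.2006
1 - D/P = 0.7994
I_max = 2471.2848 * 0.7994 = 1975.5079

1975.5079 units


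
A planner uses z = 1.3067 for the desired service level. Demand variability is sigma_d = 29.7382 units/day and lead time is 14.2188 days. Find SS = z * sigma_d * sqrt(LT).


sqrt(LT) = sqrt(14.2188) = 3.7708
SS = 1.3067 * 29.7382 * 3.7708 = 146.5285

146.5285 units


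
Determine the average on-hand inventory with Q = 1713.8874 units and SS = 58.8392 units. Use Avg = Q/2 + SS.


Q/2 = 856.9437
Avg = 856.9437 + 58.8392 = 915.7829

915.7829 units


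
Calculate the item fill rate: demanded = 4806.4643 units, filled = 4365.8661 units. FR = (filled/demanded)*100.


FR = 4365.8661 / 4806.4643 * 100 = 90.8332

90.8332%


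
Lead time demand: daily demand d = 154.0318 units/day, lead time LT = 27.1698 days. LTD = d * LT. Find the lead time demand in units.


LTD = 154.0318 * 27.1698 = 4185.0132

4185.0132 units


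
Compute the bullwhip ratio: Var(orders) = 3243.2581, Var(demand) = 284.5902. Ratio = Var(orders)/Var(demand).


BW = 3243.2581 / 284.5902 = 11.3962

11.3962


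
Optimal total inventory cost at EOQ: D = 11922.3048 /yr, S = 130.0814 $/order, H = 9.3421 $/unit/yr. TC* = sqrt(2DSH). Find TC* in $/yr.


2*D*S*H = 28976767.1151
TC* = sqrt(28976767.1151) = 5383.0073

5383.0073 $/yr


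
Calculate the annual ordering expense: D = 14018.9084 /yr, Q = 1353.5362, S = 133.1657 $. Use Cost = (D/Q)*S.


Number of orders = D/Q = 10.3572
Cost = 10.3572 * 133.1657 = 1379.2300

1379.2300 $/yr


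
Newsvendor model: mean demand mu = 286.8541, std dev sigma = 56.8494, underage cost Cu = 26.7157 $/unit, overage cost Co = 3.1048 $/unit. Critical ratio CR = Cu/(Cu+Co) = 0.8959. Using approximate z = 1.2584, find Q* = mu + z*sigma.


CR = Cu/(Cu+Co) = 26.7157/(26.7157+3.1048) = 0.8959
z = 1.2584
Q* = 286.8541 + 1.2584 * 56.8494 = 358.3934

358.3934 units


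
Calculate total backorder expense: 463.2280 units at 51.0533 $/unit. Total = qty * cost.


Total = 463.2280 * 51.0533 = 23649.3181

23649.3181 $


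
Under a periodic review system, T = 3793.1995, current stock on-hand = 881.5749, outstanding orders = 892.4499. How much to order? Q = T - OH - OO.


Inventory position = OH + OO = 881.5749 + 892.4499 = 1774.0248
Q = 3793.1995 - 1774.0248 = 2019.1747

2019.1747 units


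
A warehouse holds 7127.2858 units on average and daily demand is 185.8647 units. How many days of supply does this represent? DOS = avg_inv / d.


DOS = 7127.2858 / 185.8647 = 38.3466

38.3466 days


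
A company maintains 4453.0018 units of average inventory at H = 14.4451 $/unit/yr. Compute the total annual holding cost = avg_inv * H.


Cost = 4453.0018 * 14.4451 = 64324.0563

64324.0563 $/yr


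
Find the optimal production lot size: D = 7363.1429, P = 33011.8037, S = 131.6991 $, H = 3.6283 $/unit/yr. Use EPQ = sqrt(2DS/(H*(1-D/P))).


1 - D/P = 1 - 0.2230 = 0.7770
H*(1-D/P) = 2.8190
2DS = 1939438.5862
EPQ = sqrt(687982.5184) = 829.4471

829.4471 units


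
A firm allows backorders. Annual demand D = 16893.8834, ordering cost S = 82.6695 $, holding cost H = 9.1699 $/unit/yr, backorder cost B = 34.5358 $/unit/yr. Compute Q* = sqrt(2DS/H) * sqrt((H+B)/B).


sqrt(2DS/H) = 551.9123
sqrt((H+B)/B) = 1.1250
Q* = 551.9123 * 1.1250 = 620.8753

620.8753 units


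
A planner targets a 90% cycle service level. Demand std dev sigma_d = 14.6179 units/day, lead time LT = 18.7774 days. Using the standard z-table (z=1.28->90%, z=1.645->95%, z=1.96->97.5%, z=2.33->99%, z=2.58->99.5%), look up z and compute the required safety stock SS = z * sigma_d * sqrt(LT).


From the table, SL = 90% corresponds to z = 1.28
sqrt(LT) = sqrt(18.7774) = 4.3333
SS = 1.28 * 14.6179 * 4.3333 = 81.0798

81.0798 units


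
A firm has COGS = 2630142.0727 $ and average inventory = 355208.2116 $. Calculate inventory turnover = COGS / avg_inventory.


Turnover = 2630142.0727 / 355208.2116 = 7.4045

7.4045


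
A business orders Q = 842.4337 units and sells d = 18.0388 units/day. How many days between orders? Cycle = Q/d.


Cycle = 842.4337 / 18.0388 = 46.7012

46.7012 days


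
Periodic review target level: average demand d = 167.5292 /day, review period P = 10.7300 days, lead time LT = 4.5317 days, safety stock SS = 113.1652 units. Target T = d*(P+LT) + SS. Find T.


P + LT = 15.2617
d*(P+LT) = 167.5292 * 15.2617 = 2556.7804
T = 2556.7804 + 113.1652 = 2669.9456

2669.9456 units


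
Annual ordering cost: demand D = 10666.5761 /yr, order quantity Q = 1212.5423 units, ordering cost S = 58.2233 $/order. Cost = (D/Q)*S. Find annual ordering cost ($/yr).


Number of orders = D/Q = 8.7969
Cost = 8.7969 * 58.2233 = 512.1828

512.1828 $/yr


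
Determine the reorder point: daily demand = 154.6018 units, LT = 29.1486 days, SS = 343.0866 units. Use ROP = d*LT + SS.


d*LT = 154.6018 * 29.1486 = 4506.4260
ROP = 4506.4260 + 343.0866 = 4849.5126

4849.5126 units


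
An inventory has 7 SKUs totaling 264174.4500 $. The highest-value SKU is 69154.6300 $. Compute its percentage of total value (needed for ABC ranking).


Top item = 69154.6300
Total = 264174.4500
Percentage = 69154.6300 / 264174.4500 * 100 = 26.1776

26.1776%


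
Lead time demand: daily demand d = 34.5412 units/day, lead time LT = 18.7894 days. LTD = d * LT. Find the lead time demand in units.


LTD = 34.5412 * 18.7894 = 649.0084

649.0084 units


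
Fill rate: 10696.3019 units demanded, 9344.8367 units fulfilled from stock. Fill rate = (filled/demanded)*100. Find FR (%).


FR = 9344.8367 / 10696.3019 * 100 = 87.3651

87.3651%


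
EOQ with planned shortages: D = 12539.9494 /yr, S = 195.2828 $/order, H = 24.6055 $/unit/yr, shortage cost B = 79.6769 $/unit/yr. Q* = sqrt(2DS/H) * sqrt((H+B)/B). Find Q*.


sqrt(2DS/H) = 446.1478
sqrt((H+B)/B) = 1.1440
Q* = 446.1478 * 1.1440 = 510.4087

510.4087 units


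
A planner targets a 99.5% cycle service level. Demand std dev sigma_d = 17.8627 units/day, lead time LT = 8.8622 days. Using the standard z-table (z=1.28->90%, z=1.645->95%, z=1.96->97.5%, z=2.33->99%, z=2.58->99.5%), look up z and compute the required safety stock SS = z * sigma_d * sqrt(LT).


From the table, SL = 99.5% corresponds to z = 2.58
sqrt(LT) = sqrt(8.8622) = 2.9769
SS = 2.58 * 17.8627 * 2.9769 = 137.1948

137.1948 units


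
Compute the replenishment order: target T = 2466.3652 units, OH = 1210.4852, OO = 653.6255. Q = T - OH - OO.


Inventory position = OH + OO = 1210.4852 + 653.6255 = 1864.1107
Q = 2466.3652 - 1864.1107 = 602.2545

602.2545 units


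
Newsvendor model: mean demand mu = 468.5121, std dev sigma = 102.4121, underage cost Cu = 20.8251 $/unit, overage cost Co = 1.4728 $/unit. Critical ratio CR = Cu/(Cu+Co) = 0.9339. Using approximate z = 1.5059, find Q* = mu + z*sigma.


CR = Cu/(Cu+Co) = 20.8251/(20.8251+1.4728) = 0.9339
z = 1.5059
Q* = 468.5121 + 1.5059 * 102.4121 = 622.7345

622.7345 units


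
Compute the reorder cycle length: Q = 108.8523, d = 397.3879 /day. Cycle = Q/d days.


Cycle = 108.8523 / 397.3879 = 0.2739

0.2739 days


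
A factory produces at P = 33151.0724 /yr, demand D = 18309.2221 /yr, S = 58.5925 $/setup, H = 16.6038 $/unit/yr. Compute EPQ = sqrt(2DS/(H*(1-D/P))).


1 - D/P = 1 - 0.5523 = 0.4477
H*(1-D/P) = 7.4336
2DS = 2145566.1918
EPQ = sqrt(288631.6545) = 537.2445

537.2445 units


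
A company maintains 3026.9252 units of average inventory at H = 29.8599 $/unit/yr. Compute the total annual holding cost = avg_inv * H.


Cost = 3026.9252 * 29.8599 = 90383.6838

90383.6838 $/yr


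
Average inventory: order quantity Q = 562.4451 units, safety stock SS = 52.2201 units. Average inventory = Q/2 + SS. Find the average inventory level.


Q/2 = 281.2226
Avg = 281.2226 + 52.2201 = 333.4427

333.4427 units


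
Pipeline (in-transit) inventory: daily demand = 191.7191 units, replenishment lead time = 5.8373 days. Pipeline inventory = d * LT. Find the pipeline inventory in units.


Pipeline = 191.7191 * 5.8373 = 1119.1219

1119.1219 units


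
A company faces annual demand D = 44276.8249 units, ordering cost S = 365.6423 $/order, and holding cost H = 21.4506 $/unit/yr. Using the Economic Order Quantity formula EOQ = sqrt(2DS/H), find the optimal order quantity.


2*D*S = 2 * 44276.8249 * 365.6423 = 32378960.1863
2*D*S/H = 1509466.4106
EOQ = sqrt(1509466.4106) = 1228.6034

1228.6034 units


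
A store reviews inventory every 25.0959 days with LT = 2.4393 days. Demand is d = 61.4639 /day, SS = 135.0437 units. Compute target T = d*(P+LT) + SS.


P + LT = 27.5352
d*(P+LT) = 61.4639 * 27.5352 = 1692.4208
T = 1692.4208 + 135.0437 = 1827.4645

1827.4645 units


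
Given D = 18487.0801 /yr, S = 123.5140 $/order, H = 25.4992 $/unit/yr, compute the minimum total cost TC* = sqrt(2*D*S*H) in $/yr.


2*D*S*H = 116450420.3239
TC* = sqrt(116450420.3239) = 10791.2196

10791.2196 $/yr


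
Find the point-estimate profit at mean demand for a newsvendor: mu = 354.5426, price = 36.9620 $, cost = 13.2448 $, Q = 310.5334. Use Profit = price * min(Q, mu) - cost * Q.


Sales at mu = min(310.5334, 354.5426) = 310.5334
Revenue = 36.9620 * 310.5334 = 11477.9355
Total cost = 13.2448 * 310.5334 = 4112.9528
Profit = 11477.9355 - 4112.9528 = 7364.9828

7364.9828 $


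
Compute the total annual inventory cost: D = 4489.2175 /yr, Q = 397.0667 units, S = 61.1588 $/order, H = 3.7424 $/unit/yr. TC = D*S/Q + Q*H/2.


Ordering cost = D*S/Q = 691.4585
Holding cost = Q*H/2 = 742.9912
TC = 691.4585 + 742.9912 = 1434.4497

1434.4497 $/yr


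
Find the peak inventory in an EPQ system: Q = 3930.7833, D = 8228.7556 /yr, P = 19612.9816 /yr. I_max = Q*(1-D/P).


D/P = 0.4196
1 - D/P = 0.5804
I_max = 3930.7833 * 0.5804 = 2281.5973

2281.5973 units


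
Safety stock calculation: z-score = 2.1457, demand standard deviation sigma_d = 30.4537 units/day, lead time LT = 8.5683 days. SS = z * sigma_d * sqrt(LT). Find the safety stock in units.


sqrt(LT) = sqrt(8.5683) = 2.9272
SS = 2.1457 * 30.4537 * 2.9272 = 191.2742

191.2742 units


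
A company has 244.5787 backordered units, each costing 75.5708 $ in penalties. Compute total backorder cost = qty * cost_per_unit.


Total = 244.5787 * 75.5708 = 18483.0080

18483.0080 $


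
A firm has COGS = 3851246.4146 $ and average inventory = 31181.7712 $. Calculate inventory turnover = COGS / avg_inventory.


Turnover = 3851246.4146 / 31181.7712 = 123.5095

123.5095


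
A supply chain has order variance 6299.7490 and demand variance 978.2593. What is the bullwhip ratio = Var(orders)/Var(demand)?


BW = 6299.7490 / 978.2593 = 6.4398

6.4398
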